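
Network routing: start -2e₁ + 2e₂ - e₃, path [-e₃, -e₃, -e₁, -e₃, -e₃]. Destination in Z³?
(-3, 2, -5)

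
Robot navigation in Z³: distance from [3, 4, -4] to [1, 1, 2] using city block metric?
11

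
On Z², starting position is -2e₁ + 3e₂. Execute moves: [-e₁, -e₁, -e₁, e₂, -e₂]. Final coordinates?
(-5, 3)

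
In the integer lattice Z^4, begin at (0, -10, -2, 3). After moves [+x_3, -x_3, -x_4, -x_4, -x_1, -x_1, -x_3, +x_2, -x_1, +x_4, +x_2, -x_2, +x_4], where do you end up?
(-3, -9, -3, 3)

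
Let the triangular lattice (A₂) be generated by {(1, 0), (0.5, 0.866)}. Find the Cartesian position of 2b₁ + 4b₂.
(4, 3.464)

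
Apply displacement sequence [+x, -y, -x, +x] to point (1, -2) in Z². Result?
(2, -3)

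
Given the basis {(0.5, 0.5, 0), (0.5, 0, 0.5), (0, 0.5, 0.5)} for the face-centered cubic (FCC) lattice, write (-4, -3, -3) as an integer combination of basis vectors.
-4b₁ - 4b₂ - 2b₃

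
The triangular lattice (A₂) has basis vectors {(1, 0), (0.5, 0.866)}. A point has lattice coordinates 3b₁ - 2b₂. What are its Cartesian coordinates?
(2, -1.732)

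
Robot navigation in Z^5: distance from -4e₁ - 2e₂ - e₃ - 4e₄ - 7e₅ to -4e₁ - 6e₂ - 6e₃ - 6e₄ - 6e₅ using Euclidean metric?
6.78233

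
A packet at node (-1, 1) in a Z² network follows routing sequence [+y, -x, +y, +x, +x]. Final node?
(0, 3)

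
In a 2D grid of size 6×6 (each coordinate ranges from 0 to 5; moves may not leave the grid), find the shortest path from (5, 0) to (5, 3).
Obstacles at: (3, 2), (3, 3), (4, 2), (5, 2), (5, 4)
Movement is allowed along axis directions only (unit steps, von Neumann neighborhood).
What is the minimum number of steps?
11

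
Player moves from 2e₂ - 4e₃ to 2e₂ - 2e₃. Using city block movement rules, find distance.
2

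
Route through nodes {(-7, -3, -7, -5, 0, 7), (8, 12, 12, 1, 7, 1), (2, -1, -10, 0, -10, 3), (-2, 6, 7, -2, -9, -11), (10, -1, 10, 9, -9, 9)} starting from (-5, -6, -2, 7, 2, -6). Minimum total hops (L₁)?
215
(one optimal route: (-5, -6, -2, 7, 2, -6) → (-7, -3, -7, -5, 0, 7) → (2, -1, -10, 0, -10, 3) → (10, -1, 10, 9, -9, 9) → (8, 12, 12, 1, 7, 1) → (-2, 6, 7, -2, -9, -11))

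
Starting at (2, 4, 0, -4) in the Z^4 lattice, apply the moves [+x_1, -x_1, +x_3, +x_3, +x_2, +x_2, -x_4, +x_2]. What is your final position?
(2, 7, 2, -5)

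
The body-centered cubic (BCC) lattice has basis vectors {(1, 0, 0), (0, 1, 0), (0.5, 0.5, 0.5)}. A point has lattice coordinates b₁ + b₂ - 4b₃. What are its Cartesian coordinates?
(-1, -1, -2)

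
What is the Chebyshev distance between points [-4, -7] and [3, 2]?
9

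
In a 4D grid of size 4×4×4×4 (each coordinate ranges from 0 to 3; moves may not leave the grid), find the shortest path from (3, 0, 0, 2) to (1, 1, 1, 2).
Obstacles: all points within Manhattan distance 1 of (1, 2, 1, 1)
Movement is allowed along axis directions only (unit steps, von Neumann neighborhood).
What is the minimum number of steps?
4
(one shortest path: (3, 0, 0, 2) → (2, 0, 0, 2) → (1, 0, 0, 2) → (1, 1, 0, 2) → (1, 1, 1, 2))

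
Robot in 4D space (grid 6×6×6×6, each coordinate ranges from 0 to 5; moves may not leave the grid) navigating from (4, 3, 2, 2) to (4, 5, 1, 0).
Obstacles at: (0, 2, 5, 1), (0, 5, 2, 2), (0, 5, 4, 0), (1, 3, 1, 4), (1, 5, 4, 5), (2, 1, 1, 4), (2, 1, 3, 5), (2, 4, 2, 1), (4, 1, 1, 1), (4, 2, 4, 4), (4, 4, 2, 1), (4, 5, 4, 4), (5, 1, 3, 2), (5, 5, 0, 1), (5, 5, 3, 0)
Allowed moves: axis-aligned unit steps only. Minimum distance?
5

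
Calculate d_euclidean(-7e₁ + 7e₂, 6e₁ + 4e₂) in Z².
13.3417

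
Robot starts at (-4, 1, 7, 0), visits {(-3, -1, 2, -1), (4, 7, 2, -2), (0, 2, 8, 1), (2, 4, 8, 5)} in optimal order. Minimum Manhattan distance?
49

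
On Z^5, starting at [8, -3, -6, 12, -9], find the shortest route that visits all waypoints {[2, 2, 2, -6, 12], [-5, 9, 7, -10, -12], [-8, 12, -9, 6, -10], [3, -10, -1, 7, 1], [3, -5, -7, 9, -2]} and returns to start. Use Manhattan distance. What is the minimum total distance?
202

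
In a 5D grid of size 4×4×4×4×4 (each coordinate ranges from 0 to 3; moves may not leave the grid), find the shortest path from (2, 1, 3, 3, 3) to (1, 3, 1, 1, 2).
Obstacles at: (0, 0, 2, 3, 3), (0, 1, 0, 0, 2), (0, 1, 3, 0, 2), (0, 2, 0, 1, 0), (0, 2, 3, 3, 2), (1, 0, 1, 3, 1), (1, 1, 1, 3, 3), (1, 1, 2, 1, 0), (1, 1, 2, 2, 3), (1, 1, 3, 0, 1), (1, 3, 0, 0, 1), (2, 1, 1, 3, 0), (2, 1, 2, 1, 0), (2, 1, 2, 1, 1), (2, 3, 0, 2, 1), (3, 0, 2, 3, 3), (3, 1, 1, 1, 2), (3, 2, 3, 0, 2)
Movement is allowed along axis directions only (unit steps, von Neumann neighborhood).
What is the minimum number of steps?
8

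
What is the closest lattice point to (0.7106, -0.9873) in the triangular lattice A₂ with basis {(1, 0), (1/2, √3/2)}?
(0.5, -0.866)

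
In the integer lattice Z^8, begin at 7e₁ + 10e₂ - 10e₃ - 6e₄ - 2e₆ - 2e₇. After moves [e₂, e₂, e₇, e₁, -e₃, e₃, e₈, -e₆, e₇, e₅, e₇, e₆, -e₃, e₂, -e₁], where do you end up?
(7, 13, -11, -6, 1, -2, 1, 1)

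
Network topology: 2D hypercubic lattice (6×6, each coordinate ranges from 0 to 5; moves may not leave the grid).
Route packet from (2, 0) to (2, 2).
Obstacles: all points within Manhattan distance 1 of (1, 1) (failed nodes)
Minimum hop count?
4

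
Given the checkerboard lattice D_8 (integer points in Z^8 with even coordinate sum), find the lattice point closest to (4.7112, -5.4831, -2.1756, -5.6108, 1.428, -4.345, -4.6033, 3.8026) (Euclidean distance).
(5, -5, -2, -6, 1, -4, -5, 4)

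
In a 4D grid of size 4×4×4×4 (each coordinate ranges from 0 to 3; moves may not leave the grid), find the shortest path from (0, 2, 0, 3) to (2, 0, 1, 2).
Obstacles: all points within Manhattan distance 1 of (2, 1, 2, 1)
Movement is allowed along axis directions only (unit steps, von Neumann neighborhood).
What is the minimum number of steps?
6
(one shortest path: (0, 2, 0, 3) → (1, 2, 0, 3) → (2, 2, 0, 3) → (2, 1, 0, 3) → (2, 0, 0, 3) → (2, 0, 1, 3) → (2, 0, 1, 2))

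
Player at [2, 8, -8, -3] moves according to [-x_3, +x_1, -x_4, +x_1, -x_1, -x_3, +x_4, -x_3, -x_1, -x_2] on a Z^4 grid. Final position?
(2, 7, -11, -3)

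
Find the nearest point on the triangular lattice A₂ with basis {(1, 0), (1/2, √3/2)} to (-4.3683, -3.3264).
(-4, -3.464)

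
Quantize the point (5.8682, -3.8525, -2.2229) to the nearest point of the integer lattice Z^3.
(6, -4, -2)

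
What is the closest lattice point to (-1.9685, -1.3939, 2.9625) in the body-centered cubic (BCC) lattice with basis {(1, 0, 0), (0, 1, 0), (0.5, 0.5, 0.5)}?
(-2, -1, 3)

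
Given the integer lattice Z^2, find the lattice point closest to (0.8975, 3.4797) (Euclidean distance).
(1, 3)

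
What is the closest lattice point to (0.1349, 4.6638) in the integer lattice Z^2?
(0, 5)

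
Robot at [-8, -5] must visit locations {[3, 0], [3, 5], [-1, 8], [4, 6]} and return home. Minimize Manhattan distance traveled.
50
(one optimal route: (-8, -5) → (3, 0) → (3, 5) → (4, 6) → (-1, 8) → (-8, -5))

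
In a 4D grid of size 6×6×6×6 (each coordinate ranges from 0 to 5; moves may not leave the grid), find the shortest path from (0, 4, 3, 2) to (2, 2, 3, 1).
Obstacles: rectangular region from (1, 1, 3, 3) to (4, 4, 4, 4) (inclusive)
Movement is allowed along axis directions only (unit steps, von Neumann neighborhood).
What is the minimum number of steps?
5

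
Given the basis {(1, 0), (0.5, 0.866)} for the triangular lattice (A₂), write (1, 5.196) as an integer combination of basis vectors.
-2b₁ + 6b₂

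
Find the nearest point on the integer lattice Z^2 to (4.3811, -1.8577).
(4, -2)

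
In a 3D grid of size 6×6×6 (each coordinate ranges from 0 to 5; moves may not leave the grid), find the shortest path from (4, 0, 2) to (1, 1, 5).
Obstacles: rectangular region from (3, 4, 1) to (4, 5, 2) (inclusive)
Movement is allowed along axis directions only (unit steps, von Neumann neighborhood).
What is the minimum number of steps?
7
(one shortest path: (4, 0, 2) → (3, 0, 2) → (2, 0, 2) → (1, 0, 2) → (1, 1, 2) → (1, 1, 3) → (1, 1, 4) → (1, 1, 5))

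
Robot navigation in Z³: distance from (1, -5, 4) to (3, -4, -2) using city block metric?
9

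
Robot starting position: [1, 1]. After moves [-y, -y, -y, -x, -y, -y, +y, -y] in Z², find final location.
(0, -4)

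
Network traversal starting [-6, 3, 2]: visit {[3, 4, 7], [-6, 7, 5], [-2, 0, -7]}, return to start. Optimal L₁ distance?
60
(one optimal route: (-6, 3, 2) → (-6, 7, 5) → (3, 4, 7) → (-2, 0, -7) → (-6, 3, 2))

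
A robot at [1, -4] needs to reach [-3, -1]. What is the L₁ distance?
7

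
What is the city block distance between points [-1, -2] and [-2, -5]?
4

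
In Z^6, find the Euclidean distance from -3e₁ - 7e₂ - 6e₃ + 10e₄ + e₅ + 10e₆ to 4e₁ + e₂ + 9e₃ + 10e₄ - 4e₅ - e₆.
22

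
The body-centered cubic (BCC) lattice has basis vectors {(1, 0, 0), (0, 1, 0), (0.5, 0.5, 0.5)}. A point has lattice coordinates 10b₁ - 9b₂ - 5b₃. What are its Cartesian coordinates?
(7.5, -11.5, -2.5)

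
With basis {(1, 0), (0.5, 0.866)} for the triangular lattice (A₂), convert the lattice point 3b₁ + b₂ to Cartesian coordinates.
(3.5, 0.866)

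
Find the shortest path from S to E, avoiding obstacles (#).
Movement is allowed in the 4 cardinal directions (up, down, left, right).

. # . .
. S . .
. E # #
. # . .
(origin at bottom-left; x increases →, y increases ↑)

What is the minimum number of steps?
1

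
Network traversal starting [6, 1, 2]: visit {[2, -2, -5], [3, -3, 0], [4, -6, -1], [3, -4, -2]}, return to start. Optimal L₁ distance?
38
(one optimal route: (6, 1, 2) → (2, -2, -5) → (3, -4, -2) → (4, -6, -1) → (3, -3, 0) → (6, 1, 2))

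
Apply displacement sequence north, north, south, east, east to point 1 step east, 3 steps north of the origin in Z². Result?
(3, 4)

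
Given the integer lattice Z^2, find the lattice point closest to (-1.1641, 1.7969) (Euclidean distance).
(-1, 2)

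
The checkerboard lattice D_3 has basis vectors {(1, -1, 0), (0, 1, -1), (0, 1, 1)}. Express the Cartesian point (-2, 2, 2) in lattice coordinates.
-2b₁ - b₂ + b₃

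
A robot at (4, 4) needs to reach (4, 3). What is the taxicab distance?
1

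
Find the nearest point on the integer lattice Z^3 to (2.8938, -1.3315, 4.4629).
(3, -1, 4)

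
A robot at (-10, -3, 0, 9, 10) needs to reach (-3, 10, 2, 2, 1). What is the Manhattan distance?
38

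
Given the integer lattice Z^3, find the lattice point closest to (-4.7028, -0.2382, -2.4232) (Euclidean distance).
(-5, 0, -2)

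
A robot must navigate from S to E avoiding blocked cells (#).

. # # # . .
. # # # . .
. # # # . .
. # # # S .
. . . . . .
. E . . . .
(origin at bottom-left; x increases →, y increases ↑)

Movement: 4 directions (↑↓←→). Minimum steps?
5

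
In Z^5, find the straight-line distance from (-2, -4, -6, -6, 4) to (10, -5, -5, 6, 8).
17.4929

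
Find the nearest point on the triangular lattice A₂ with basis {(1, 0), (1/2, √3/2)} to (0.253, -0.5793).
(0.5, -0.866)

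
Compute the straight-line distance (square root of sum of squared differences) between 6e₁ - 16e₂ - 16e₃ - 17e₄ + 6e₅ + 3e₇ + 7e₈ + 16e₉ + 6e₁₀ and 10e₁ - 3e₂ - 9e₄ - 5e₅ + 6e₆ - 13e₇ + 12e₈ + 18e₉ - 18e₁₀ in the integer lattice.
39.0256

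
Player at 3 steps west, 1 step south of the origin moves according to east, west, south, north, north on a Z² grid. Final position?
(-3, 0)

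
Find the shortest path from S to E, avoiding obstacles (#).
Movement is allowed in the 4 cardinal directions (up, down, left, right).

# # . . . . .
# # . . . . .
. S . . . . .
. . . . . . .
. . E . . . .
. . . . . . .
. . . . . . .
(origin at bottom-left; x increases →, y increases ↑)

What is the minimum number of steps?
3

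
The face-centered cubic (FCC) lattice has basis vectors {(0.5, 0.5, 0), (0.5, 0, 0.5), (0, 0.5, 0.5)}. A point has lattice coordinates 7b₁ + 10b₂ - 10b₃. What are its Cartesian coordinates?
(8.5, -1.5, 0)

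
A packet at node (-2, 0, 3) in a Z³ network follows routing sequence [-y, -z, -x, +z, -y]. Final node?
(-3, -2, 3)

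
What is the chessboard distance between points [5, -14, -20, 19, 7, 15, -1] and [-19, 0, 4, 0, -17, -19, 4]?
34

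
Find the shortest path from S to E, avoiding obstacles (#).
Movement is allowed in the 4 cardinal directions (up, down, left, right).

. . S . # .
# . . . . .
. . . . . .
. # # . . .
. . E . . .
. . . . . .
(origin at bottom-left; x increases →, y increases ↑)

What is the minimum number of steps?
6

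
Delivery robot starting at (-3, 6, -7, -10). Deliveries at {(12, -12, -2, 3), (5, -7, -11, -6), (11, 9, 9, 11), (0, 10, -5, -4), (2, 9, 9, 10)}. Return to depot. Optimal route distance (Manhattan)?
156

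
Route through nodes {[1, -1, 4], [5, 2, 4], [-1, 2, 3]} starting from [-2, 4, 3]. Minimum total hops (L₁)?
16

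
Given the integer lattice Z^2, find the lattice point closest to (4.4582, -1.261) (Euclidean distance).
(4, -1)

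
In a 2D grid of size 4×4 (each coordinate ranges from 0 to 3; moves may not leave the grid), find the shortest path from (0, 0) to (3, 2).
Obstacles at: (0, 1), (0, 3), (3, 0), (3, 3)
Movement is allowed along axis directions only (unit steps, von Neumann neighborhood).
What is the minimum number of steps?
5
(one shortest path: (0, 0) → (1, 0) → (2, 0) → (2, 1) → (3, 1) → (3, 2))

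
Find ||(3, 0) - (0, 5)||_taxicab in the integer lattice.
8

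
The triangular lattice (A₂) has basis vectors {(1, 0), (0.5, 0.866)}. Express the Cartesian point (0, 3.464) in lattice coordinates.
-2b₁ + 4b₂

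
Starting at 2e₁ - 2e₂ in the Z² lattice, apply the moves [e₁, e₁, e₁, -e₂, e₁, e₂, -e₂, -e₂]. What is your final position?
(6, -4)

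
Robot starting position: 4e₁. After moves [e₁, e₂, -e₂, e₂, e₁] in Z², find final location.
(6, 1)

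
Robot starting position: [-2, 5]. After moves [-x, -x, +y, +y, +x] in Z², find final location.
(-3, 7)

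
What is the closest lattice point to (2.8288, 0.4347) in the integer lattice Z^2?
(3, 0)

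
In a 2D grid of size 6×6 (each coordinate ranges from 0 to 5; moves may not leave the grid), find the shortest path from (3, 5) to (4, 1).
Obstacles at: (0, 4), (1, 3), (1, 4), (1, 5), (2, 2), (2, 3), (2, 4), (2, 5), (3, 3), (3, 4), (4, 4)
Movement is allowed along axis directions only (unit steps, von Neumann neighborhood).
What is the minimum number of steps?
7
(one shortest path: (3, 5) → (4, 5) → (5, 5) → (5, 4) → (5, 3) → (4, 3) → (4, 2) → (4, 1))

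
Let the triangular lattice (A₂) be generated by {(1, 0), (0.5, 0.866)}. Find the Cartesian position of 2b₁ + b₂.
(2.5, 0.866)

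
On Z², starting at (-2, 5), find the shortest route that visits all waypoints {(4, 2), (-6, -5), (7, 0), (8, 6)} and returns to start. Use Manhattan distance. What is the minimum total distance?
54
(one optimal route: (-2, 5) → (-6, -5) → (4, 2) → (7, 0) → (8, 6) → (-2, 5))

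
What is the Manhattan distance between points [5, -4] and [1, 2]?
10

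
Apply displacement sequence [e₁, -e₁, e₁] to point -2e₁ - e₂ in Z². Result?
(-1, -1)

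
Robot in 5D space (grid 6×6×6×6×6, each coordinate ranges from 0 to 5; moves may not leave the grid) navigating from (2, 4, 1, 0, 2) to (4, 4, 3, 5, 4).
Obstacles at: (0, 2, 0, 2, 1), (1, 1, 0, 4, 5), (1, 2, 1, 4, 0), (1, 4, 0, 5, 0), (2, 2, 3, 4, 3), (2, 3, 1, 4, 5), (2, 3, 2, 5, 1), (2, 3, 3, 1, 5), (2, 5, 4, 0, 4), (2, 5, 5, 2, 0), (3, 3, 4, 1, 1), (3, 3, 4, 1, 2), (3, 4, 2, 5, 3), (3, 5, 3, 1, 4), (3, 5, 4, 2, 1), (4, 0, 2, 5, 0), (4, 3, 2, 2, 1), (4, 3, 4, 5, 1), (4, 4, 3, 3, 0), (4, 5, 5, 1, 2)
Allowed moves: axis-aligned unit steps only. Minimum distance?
11
(one shortest path: (2, 4, 1, 0, 2) → (3, 4, 1, 0, 2) → (4, 4, 1, 0, 2) → (4, 4, 2, 0, 2) → (4, 4, 3, 0, 2) → (4, 4, 3, 1, 2) → (4, 4, 3, 2, 2) → (4, 4, 3, 3, 2) → (4, 4, 3, 4, 2) → (4, 4, 3, 5, 2) → (4, 4, 3, 5, 3) → (4, 4, 3, 5, 4))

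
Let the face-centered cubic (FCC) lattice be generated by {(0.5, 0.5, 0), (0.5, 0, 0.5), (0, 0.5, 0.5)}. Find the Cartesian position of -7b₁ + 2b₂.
(-2.5, -3.5, 1)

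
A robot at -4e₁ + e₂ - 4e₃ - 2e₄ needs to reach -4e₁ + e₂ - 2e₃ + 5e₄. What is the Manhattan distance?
9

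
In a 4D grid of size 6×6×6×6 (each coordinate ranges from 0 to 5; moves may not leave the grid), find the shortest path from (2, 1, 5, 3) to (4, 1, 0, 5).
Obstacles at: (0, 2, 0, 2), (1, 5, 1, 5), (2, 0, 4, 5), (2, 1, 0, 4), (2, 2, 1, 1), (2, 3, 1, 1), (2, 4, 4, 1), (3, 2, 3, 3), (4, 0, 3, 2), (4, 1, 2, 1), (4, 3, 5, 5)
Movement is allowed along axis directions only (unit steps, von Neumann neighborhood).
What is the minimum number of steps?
9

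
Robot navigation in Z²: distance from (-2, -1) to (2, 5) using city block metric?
10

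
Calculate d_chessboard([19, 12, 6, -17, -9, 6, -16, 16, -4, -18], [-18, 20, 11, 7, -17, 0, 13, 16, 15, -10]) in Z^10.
37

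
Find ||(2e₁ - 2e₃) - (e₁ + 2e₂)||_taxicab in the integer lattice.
5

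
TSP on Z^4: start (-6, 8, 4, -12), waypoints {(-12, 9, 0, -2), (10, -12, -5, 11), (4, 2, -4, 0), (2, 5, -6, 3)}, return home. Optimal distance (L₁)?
152
(one optimal route: (-6, 8, 4, -12) → (-12, 9, 0, -2) → (4, 2, -4, 0) → (10, -12, -5, 11) → (2, 5, -6, 3) → (-6, 8, 4, -12))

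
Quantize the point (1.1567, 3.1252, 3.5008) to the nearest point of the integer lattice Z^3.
(1, 3, 4)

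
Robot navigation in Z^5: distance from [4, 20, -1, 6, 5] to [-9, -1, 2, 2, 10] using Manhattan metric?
46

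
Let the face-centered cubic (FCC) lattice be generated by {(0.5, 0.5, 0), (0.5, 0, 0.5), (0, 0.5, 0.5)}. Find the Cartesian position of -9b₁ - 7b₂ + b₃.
(-8, -4, -3)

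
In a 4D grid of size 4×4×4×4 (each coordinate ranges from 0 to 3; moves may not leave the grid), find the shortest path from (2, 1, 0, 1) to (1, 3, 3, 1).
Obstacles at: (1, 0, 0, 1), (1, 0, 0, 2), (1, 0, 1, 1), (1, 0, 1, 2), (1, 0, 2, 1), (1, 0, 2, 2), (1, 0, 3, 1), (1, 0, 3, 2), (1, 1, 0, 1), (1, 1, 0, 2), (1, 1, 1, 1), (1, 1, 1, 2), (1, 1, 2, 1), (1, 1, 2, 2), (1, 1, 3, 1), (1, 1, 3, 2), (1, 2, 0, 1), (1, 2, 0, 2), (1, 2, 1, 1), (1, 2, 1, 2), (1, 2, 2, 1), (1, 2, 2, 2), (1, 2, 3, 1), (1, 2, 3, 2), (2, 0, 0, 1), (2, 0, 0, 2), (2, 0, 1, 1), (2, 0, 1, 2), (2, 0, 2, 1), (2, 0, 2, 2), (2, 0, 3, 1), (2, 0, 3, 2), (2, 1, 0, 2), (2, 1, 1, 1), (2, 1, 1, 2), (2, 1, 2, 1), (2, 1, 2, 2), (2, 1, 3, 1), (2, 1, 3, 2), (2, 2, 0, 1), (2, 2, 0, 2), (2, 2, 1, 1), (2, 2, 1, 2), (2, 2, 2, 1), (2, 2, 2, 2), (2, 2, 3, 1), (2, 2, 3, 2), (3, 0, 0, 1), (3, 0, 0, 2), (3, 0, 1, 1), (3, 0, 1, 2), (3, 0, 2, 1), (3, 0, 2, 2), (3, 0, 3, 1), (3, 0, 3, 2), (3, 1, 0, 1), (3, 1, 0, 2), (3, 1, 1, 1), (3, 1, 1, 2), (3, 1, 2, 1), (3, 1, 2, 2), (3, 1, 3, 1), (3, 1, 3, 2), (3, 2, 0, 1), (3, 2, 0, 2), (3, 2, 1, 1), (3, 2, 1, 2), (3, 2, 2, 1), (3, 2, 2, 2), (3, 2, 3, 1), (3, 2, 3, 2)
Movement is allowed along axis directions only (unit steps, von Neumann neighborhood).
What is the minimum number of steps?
8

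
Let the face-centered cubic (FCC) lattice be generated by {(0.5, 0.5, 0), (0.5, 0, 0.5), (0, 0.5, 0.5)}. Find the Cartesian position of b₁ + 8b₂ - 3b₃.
(4.5, -1, 2.5)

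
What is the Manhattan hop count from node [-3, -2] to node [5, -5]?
11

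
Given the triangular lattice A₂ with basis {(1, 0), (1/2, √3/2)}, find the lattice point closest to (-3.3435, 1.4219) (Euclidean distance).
(-3, 1.732)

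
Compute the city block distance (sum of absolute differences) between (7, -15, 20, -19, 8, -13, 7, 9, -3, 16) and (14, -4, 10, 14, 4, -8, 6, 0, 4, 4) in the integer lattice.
99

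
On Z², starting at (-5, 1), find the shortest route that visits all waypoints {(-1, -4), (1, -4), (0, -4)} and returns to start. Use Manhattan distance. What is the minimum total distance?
22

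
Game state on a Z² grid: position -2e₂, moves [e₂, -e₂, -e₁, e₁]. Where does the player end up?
(0, -2)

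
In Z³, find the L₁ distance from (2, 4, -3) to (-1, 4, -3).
3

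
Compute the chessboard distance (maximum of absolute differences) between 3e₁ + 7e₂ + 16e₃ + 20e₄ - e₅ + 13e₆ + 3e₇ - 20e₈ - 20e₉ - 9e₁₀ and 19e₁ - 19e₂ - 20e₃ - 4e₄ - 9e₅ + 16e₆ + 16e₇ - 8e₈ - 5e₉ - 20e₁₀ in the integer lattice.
36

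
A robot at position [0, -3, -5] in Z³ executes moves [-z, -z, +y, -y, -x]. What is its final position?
(-1, -3, -7)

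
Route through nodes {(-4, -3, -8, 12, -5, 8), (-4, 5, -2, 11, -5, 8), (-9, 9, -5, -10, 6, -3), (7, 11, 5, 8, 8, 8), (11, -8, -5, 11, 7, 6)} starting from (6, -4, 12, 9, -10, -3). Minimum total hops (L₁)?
200
(one optimal route: (6, -4, 12, 9, -10, -3) → (7, 11, 5, 8, 8, 8) → (11, -8, -5, 11, 7, 6) → (-4, -3, -8, 12, -5, 8) → (-4, 5, -2, 11, -5, 8) → (-9, 9, -5, -10, 6, -3))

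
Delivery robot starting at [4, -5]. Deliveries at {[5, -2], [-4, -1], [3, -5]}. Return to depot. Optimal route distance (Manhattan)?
26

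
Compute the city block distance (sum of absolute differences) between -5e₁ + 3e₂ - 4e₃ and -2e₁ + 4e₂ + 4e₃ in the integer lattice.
12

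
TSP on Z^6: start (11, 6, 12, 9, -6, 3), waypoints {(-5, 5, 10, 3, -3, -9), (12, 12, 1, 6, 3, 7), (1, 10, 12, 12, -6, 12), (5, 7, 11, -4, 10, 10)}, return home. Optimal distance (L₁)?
200
(one optimal route: (11, 6, 12, 9, -6, 3) → (12, 12, 1, 6, 3, 7) → (5, 7, 11, -4, 10, 10) → (-5, 5, 10, 3, -3, -9) → (1, 10, 12, 12, -6, 12) → (11, 6, 12, 9, -6, 3))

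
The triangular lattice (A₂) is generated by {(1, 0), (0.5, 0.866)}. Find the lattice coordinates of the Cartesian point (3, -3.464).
5b₁ - 4b₂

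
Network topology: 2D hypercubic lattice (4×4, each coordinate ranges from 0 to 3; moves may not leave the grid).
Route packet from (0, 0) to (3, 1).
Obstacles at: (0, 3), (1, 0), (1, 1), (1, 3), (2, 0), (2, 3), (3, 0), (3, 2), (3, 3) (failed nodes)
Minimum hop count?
6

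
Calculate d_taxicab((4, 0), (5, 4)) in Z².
5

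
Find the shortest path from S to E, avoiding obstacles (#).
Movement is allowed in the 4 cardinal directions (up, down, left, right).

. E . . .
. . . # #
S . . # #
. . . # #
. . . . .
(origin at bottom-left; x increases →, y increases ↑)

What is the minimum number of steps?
3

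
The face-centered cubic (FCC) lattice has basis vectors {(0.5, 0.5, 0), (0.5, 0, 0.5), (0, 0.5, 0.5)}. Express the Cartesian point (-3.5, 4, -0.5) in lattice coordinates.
b₁ - 8b₂ + 7b₃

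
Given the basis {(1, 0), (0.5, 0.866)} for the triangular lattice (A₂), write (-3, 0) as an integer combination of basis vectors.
-3b₁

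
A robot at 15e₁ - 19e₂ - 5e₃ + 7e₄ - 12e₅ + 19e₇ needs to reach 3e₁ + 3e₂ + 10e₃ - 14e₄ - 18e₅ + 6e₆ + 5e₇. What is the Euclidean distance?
39.5221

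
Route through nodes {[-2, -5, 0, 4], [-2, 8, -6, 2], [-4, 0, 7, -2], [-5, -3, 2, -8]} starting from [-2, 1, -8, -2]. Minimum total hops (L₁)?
68
(one optimal route: (-2, 1, -8, -2) → (-2, 8, -6, 2) → (-2, -5, 0, 4) → (-5, -3, 2, -8) → (-4, 0, 7, -2))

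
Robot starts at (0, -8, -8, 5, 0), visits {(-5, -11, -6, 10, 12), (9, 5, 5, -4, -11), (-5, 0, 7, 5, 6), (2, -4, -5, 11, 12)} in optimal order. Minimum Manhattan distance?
125
(one optimal route: (0, -8, -8, 5, 0) → (-5, -11, -6, 10, 12) → (2, -4, -5, 11, 12) → (-5, 0, 7, 5, 6) → (9, 5, 5, -4, -11))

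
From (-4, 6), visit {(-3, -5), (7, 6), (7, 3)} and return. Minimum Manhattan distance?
44
(one optimal route: (-4, 6) → (-3, -5) → (7, 3) → (7, 6) → (-4, 6))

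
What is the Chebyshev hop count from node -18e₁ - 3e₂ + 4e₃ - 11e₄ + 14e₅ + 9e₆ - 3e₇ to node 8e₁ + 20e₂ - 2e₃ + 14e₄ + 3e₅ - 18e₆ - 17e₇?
27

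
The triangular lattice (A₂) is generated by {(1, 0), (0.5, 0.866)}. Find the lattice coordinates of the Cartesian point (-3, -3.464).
-b₁ - 4b₂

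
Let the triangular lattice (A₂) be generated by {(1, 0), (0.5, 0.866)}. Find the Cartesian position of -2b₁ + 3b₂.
(-0.5, 2.598)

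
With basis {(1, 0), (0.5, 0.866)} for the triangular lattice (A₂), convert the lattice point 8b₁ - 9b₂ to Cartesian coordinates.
(3.5, -7.794)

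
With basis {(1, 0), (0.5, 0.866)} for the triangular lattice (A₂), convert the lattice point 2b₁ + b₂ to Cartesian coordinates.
(2.5, 0.866)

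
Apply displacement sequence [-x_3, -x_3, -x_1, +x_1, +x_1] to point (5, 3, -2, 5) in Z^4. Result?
(6, 3, -4, 5)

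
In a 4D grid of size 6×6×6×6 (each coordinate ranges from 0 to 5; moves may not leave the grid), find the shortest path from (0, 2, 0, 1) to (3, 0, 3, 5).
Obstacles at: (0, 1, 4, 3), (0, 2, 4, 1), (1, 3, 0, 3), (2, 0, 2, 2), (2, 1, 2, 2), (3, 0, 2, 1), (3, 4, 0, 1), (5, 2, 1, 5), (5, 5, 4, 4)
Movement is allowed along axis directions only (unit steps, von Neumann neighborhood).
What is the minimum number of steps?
12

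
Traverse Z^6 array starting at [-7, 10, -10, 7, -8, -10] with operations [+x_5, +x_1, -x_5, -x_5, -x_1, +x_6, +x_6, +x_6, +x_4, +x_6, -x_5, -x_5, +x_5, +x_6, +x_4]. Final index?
(-7, 10, -10, 9, -10, -5)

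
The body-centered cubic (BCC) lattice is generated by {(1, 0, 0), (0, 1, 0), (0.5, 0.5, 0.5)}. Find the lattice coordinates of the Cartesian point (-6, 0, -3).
-3b₁ + 3b₂ - 6b₃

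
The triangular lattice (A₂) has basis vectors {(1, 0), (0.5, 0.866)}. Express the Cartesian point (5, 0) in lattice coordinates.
5b₁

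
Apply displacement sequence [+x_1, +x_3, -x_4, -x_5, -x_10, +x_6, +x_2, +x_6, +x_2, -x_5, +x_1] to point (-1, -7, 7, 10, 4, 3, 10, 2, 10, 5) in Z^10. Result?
(1, -5, 8, 9, 2, 5, 10, 2, 10, 4)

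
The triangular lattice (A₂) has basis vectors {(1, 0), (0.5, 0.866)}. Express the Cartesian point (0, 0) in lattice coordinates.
0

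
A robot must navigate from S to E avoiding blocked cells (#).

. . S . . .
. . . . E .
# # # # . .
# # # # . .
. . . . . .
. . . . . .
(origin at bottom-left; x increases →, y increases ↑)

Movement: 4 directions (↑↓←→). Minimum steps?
3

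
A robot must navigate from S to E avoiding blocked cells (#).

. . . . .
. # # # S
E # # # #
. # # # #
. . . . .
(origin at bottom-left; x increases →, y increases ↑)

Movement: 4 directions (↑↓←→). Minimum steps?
7
(one shortest path: (4, 3) → (4, 4) → (3, 4) → (2, 4) → (1, 4) → (0, 4) → (0, 3) → (0, 2))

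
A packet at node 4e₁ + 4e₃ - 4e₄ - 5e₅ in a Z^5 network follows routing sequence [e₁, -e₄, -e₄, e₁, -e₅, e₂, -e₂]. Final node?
(6, 0, 4, -6, -6)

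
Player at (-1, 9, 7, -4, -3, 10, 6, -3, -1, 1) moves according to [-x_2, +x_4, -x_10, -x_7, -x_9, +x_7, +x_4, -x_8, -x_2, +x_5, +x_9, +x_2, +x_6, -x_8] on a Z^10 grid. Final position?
(-1, 8, 7, -2, -2, 11, 6, -5, -1, 0)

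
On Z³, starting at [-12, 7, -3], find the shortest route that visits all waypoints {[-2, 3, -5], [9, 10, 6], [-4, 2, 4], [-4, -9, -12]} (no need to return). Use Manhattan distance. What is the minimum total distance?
87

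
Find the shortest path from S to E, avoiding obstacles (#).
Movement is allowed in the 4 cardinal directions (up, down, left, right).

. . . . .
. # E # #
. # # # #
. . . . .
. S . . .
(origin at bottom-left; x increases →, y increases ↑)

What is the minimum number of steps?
8
(one shortest path: (1, 0) → (0, 0) → (0, 1) → (0, 2) → (0, 3) → (0, 4) → (1, 4) → (2, 4) → (2, 3))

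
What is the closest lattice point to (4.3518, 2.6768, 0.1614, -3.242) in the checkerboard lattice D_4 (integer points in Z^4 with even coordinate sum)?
(4, 3, 0, -3)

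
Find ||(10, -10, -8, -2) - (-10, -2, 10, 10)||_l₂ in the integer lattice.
30.5287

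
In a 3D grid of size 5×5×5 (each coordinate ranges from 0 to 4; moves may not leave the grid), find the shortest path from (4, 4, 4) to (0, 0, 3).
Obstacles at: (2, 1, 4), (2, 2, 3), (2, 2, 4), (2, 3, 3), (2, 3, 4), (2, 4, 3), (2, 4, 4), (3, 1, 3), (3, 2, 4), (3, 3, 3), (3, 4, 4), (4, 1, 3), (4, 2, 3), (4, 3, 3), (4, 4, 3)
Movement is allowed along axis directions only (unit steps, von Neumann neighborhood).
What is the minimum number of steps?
9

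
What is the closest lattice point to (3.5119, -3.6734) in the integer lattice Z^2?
(4, -4)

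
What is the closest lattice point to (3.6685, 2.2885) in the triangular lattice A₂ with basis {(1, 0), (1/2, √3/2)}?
(3.5, 2.598)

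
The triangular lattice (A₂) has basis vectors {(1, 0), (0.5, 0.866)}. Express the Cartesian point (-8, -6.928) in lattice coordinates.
-4b₁ - 8b₂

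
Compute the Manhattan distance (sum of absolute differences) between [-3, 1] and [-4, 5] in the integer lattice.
5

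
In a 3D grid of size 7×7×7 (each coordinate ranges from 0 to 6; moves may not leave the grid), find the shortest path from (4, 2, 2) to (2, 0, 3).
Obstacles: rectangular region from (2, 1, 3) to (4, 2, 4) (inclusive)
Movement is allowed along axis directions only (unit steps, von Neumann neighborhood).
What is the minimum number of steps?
5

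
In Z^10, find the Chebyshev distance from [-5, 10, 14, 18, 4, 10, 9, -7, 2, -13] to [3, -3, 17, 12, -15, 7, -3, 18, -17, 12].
25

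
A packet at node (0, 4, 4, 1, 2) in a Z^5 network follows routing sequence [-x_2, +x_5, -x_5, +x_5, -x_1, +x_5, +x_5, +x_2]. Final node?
(-1, 4, 4, 1, 5)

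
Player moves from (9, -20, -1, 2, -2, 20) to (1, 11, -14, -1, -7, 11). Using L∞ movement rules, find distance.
31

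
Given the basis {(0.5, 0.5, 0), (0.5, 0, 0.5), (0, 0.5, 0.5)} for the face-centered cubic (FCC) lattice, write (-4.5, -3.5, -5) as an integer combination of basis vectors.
-3b₁ - 6b₂ - 4b₃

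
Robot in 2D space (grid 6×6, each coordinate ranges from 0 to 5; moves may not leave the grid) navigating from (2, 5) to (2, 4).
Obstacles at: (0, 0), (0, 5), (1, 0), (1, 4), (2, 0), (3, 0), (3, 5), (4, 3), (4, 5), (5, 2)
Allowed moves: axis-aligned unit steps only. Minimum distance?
1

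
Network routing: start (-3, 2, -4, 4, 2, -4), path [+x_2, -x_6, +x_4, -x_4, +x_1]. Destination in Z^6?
(-2, 3, -4, 4, 2, -5)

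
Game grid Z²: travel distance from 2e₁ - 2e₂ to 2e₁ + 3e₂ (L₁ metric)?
5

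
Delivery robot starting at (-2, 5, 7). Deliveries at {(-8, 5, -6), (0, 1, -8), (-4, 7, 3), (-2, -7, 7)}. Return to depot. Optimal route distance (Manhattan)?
74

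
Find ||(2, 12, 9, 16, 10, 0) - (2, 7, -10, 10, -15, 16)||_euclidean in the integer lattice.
36.0971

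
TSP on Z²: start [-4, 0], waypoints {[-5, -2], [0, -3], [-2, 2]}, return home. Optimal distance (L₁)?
20
(one optimal route: (-4, 0) → (-5, -2) → (0, -3) → (-2, 2) → (-4, 0))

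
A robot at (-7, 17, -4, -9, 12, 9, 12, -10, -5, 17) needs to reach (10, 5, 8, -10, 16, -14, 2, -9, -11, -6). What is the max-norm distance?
23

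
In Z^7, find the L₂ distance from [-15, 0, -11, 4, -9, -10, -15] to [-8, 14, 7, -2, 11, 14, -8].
40.3733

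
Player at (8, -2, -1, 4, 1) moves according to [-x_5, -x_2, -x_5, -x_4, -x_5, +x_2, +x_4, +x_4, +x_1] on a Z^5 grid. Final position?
(9, -2, -1, 5, -2)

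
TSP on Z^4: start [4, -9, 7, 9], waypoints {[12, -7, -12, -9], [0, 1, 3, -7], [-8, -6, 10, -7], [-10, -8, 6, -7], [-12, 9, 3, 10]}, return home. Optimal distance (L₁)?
192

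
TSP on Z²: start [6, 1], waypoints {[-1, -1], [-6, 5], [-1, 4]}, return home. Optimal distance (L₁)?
36
(one optimal route: (6, 1) → (-1, -1) → (-6, 5) → (-1, 4) → (6, 1))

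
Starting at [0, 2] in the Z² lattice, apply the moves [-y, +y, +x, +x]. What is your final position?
(2, 2)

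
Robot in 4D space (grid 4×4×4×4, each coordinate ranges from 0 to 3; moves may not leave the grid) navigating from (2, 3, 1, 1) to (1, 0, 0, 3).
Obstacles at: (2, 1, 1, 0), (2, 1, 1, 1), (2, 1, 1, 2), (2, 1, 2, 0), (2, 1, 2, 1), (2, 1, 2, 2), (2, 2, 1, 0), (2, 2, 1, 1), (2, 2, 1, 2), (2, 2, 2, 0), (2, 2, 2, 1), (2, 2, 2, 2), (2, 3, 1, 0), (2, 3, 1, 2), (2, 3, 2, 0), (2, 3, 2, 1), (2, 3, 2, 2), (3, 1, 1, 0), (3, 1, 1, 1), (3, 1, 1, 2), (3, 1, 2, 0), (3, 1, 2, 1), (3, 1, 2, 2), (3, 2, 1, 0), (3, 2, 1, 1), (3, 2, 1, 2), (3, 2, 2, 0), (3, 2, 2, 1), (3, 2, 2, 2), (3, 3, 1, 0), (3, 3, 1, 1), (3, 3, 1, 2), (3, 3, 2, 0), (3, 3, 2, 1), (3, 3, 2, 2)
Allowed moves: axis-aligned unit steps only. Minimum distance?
7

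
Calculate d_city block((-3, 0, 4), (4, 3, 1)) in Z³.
13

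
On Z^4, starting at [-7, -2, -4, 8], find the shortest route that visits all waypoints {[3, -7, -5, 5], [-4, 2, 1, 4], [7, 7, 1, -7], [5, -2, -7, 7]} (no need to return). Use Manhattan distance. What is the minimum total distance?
77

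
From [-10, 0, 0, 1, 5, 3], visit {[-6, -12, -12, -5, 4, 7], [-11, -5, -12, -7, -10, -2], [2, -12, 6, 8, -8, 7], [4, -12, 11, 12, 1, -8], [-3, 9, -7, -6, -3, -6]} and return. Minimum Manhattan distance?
272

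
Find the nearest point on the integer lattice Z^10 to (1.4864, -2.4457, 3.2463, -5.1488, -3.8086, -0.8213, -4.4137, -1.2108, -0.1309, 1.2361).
(1, -2, 3, -5, -4, -1, -4, -1, 0, 1)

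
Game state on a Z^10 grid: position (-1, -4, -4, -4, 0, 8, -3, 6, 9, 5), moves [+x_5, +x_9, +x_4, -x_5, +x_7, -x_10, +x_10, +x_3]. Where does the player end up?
(-1, -4, -3, -3, 0, 8, -2, 6, 10, 5)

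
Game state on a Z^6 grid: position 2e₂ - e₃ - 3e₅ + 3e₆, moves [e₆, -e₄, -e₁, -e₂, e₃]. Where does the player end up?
(-1, 1, 0, -1, -3, 4)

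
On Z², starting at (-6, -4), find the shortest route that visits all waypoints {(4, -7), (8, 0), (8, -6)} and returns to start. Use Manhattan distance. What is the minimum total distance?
42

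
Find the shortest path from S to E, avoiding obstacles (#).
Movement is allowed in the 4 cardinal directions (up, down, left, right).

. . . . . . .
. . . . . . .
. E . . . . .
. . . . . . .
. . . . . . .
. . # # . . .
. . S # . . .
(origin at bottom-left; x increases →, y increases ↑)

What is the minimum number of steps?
5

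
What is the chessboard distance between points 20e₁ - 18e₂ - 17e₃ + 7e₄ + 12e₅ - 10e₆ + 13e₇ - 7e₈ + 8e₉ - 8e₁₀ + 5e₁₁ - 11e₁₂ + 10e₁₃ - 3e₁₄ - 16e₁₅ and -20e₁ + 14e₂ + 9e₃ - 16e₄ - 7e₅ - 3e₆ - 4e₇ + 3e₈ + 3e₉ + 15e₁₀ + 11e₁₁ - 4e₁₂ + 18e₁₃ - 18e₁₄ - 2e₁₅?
40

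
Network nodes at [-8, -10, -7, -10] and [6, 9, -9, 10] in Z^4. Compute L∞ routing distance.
20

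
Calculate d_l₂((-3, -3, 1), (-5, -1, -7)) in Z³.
8.48528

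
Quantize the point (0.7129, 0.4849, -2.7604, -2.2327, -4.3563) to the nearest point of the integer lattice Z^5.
(1, 0, -3, -2, -4)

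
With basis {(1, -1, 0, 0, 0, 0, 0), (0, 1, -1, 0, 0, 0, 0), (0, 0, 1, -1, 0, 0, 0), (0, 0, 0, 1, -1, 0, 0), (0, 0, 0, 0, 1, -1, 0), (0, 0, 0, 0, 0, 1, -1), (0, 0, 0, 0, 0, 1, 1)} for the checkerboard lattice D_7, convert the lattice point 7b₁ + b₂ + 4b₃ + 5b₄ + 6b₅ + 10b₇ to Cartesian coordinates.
(7, -6, 3, 1, 1, 4, 10)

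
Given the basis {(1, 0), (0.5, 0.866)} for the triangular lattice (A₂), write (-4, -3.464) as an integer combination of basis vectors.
-2b₁ - 4b₂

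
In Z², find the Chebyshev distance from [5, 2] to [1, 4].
4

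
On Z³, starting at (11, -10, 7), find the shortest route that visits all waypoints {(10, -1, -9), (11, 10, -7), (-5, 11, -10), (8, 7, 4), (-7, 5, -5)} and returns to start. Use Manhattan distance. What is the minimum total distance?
122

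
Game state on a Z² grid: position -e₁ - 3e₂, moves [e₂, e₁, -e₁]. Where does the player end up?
(-1, -2)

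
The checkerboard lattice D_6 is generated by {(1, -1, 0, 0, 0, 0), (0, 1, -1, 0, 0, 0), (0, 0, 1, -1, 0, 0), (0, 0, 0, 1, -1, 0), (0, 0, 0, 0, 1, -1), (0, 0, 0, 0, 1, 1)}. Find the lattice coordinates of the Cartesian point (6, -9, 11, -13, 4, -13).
6b₁ - 3b₂ + 8b₃ - 5b₄ + 6b₅ - 7b₆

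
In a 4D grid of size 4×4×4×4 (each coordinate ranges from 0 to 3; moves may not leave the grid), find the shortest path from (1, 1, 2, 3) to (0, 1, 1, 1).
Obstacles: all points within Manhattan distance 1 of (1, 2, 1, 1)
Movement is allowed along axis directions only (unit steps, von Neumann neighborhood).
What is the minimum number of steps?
4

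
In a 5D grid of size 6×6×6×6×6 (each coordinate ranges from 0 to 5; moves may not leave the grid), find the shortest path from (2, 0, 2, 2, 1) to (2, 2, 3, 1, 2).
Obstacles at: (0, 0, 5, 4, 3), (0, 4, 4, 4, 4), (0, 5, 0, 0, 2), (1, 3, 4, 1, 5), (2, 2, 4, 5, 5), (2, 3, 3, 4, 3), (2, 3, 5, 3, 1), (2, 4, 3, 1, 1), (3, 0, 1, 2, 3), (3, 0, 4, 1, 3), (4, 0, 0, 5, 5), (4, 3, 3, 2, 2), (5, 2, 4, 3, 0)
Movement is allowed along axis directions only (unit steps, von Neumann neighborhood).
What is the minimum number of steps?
5
(one shortest path: (2, 0, 2, 2, 1) → (2, 1, 2, 2, 1) → (2, 2, 2, 2, 1) → (2, 2, 3, 2, 1) → (2, 2, 3, 1, 1) → (2, 2, 3, 1, 2))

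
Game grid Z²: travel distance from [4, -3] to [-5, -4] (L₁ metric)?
10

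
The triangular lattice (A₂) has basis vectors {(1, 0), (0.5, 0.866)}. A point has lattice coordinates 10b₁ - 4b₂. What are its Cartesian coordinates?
(8, -3.464)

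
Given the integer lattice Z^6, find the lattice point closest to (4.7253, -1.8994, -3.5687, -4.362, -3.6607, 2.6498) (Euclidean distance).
(5, -2, -4, -4, -4, 3)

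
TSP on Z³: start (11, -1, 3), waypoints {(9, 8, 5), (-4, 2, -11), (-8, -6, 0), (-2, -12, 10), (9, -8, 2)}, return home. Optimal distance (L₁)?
126
(one optimal route: (11, -1, 3) → (9, 8, 5) → (-4, 2, -11) → (-8, -6, 0) → (-2, -12, 10) → (9, -8, 2) → (11, -1, 3))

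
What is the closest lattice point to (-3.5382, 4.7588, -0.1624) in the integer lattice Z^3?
(-4, 5, 0)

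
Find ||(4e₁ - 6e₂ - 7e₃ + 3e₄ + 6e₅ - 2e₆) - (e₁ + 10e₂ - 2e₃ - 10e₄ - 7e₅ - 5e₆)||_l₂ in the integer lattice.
25.2389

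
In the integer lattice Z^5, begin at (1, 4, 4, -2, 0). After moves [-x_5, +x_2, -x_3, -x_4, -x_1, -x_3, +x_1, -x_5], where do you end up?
(1, 5, 2, -3, -2)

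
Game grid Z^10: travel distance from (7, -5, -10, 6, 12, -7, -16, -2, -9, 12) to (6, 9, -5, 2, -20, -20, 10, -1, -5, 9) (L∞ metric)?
32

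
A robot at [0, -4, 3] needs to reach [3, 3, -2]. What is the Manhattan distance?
15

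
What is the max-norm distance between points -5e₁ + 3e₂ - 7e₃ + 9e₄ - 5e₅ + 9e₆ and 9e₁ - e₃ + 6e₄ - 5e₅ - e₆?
14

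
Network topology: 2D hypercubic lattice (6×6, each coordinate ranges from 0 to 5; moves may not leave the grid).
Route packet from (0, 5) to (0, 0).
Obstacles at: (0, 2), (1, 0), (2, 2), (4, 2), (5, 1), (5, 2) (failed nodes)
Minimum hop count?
7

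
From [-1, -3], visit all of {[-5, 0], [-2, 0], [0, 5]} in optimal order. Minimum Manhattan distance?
17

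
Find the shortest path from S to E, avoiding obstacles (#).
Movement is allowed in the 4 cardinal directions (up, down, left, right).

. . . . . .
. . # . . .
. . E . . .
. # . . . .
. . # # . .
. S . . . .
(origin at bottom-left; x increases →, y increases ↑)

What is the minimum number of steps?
6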